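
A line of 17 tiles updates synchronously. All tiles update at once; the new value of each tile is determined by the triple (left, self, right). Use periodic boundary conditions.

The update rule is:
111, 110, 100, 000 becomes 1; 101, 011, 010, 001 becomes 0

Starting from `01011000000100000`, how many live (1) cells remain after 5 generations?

13

00001111110011111
11100111111001111
11110011111100111
11111001111110011
11111100111111001
count of 1: 13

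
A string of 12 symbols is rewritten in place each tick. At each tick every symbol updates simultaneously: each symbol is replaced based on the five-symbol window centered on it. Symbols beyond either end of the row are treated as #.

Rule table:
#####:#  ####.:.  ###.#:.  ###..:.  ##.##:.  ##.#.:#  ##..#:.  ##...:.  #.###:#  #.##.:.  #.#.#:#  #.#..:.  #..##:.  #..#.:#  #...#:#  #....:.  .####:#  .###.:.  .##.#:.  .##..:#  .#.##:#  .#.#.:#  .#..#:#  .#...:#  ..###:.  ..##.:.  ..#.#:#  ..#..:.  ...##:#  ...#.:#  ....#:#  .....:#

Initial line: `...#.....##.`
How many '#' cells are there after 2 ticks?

6

.##.#.###...
...####...##
count of #: 6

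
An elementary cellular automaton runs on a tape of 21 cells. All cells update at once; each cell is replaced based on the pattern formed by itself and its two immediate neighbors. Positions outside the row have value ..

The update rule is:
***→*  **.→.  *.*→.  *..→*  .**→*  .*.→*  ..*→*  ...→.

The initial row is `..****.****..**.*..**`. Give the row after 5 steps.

*..***.***..****..**.

.****..***.***..****.
****.****..**.*****.*
***..***.***..****..*
**.****..**.*****.***
*..***.***..****..**.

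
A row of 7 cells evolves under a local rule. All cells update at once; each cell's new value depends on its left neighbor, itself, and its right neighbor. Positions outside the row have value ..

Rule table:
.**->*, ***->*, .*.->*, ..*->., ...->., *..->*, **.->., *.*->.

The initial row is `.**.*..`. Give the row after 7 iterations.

.*..**.
.**.*.*
.*..*.*
.**.*.*  (repeats iteration 2; period 2)
iteration 7: .*..*.*

.*..*.*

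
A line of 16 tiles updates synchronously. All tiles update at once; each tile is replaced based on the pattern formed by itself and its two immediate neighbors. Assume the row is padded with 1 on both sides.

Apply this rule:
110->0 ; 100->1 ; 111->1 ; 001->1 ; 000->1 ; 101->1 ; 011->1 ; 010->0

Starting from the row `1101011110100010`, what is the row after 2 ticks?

0101111010111011

1010111101011101
0101111010111011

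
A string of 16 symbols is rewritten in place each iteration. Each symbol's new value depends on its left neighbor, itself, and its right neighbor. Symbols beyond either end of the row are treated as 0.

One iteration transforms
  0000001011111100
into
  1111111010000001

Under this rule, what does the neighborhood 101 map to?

At position 7 the neighborhood is 101; the next row has 0 there.

0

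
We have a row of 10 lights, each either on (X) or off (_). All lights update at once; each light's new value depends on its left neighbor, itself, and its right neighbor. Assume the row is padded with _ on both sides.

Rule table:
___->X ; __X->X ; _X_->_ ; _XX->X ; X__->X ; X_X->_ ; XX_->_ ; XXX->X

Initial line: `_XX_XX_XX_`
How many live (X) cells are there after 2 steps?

5

step 1: XX__X__X_X
step 2: X_XX_XX___
count of X: 5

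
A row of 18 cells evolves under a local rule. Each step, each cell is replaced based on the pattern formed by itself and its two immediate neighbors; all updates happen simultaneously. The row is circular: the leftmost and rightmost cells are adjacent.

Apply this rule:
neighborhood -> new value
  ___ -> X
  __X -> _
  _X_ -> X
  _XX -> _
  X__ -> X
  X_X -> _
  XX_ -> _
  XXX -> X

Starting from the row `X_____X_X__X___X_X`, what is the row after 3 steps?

X___X_XXXXX_XX__X_

_XXXX_X_XX_XXX_X__
__XX__X_____X__XXX
X___X_XXXXX_XX__X_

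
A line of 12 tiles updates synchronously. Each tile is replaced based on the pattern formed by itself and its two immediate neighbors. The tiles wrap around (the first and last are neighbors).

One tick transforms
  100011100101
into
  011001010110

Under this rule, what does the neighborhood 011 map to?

At position 4 the neighborhood is 011; the next row has 0 there.

0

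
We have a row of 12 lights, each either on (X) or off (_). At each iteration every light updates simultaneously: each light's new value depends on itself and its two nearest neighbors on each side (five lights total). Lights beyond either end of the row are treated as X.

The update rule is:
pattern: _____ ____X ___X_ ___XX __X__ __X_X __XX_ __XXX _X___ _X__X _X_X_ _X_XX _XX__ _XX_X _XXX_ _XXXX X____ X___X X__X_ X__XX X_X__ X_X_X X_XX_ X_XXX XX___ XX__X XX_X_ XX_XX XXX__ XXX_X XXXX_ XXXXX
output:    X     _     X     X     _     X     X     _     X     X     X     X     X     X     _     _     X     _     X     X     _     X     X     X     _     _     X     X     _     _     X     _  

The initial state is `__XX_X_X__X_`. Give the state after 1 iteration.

_XXXXXX_XXXX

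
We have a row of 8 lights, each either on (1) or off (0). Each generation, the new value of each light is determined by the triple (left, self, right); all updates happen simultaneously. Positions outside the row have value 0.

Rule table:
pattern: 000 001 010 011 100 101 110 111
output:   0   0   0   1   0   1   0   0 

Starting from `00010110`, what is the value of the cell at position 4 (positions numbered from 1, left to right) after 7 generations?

generation 1: 00001100
generation 2: 00001000
generation 3: 00000000
generation 4: 00000000  (fixed point — unchanged through generation 7)
position 4 holds 0

0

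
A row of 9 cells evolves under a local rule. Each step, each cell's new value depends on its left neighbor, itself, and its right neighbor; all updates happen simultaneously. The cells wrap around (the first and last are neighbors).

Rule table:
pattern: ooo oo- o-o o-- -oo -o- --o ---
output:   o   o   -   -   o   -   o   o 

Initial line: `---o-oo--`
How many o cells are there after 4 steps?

step 1: ooo--oo-o
step 2: ooo-ooo-o
step 3: ooo-ooo-o  (fixed point — unchanged through step 4)
count of o: 7

7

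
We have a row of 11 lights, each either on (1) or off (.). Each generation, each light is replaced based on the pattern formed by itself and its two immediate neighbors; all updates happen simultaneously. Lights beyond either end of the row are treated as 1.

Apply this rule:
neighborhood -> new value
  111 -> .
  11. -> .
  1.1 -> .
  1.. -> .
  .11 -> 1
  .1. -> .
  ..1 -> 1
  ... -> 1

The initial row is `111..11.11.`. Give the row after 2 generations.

generation 1: ....11..1..
generation 2: .1111..1..1

.1111..1..1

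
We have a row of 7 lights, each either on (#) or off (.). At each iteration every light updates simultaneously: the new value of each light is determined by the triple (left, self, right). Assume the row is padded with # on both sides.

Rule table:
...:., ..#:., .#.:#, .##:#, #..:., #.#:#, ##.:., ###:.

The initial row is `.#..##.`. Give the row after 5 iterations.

....#..

iteration 1: ##..#.#
iteration 2: ....###
iteration 3: ....#..
iteration 4: ....#..  (fixed point — unchanged through iteration 5)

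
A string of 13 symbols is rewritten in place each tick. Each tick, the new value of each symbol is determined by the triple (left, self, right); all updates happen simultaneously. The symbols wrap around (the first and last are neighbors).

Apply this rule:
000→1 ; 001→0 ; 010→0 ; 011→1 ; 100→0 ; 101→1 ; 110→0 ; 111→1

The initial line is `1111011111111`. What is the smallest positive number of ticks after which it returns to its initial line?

1110111111111
1101111111111
1011111111111
0111111111111
1111111111110
1111111111101
1111111111011
1111111110111
1111111101111
1111111011111
1111110111111
1111101111111
1111011111111

13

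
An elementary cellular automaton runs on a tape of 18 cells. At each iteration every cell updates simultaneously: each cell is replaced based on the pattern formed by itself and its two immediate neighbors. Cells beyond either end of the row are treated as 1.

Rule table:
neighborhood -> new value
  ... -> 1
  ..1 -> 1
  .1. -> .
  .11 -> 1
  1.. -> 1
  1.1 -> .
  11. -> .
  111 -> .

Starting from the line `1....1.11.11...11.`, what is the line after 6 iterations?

1111....1..1..1...

.1111..1..1.1111..
.1...11.11..1...11
..1111..1.11.1111.
111...11..1..1....
...1111.11.11.1111
1111....1..1..1...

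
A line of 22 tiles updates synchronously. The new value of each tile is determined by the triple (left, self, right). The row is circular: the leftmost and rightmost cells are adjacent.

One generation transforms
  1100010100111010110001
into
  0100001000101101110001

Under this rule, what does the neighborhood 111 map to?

At position 0 the neighborhood is 111; the next row has 0 there.

0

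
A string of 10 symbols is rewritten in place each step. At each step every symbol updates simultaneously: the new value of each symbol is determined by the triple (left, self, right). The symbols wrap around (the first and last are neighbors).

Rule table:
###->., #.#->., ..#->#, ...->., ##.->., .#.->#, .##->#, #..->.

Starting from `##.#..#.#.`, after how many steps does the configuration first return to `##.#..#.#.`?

10

#..#.##.#.
#.##.#..#.
#.#..#.##.
#.#.##.#..
#.#.#..#.#
..#.#.##.#
.##.#.#..#
.#..#.#.##
.#.##.#.#.
##.#..#.#.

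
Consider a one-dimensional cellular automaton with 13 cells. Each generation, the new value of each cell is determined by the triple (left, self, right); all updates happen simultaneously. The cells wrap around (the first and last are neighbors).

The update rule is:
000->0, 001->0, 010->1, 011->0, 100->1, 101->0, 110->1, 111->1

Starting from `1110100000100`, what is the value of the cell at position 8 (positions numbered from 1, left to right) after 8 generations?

1

generation 1: 0110110000110
generation 2: 0010011000011
generation 3: 1011001100001
generation 4: 1001100110000
generation 5: 1100110011000
generation 6: 0110011001100
generation 7: 0011001100110
generation 8: 0001100110011
position 8 holds 1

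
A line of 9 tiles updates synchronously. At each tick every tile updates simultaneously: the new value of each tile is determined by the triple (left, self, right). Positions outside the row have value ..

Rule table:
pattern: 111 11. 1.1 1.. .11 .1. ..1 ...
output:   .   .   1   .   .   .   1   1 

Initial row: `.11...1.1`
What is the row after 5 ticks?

111...1..

1...11.1.
..11..1..
11...1..1
...11..1.
111...1..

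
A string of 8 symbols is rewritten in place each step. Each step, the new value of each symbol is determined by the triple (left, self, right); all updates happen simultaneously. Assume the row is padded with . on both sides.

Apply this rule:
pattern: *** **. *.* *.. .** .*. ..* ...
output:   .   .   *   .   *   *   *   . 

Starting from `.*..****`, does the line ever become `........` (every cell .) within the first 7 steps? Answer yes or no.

no

**.**...
*.**....
***.....
*.......
*.......  (fixed point — unchanged through step 7)
step 7 is *......., still not uniform .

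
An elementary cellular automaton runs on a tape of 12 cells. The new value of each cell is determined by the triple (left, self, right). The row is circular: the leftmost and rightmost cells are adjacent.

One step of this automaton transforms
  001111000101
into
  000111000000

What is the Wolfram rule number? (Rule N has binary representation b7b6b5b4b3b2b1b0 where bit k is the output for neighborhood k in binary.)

192

position 3: 111 → 1  (bit 7 = 1)
position 5: 110 → 1  (bit 6 = 1)
position 10: 101 → 0  (bit 5 = 0)
position 0: 100 → 0  (bit 4 = 0)
position 2: 011 → 0  (bit 3 = 0)
position 9: 010 → 0  (bit 2 = 0)
position 1: 001 → 0  (bit 1 = 0)
position 7: 000 → 0  (bit 0 = 0)
bits b7..b0 = 11000000 = 192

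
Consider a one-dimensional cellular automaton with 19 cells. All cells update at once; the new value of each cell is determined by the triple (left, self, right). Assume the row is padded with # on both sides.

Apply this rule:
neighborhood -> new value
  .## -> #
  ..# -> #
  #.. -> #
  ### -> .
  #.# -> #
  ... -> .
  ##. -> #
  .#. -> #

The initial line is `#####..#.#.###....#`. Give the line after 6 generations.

....########.##..##
#..##......#######.
######....##.....##
.....##..####...##.
#...######..##.####
##.##....#######...

##.##....#######...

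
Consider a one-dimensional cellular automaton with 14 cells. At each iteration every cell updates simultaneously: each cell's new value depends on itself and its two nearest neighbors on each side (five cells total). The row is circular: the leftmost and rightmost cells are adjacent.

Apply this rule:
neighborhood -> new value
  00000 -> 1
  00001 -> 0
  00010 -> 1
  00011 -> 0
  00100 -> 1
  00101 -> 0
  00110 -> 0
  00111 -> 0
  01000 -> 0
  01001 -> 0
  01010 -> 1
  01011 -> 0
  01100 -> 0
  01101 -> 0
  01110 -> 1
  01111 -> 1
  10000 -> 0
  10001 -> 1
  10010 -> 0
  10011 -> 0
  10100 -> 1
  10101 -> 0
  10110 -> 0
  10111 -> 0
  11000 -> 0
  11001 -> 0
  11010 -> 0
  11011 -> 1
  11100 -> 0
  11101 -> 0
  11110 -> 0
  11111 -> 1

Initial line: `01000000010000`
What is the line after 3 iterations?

11101011001111

11001110110010
00000101000000
11101011001111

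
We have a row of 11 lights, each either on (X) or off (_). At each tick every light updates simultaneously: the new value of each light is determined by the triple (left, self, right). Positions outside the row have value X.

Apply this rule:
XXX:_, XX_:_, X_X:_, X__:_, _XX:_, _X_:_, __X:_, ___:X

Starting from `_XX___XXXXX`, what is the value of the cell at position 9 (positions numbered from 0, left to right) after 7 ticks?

tick 1: ____X______
tick 2: _XX___XXXX_
tick 3: ____X______  (repeats tick 1; period 2)
tick 7: ____X______
position 9 holds _

_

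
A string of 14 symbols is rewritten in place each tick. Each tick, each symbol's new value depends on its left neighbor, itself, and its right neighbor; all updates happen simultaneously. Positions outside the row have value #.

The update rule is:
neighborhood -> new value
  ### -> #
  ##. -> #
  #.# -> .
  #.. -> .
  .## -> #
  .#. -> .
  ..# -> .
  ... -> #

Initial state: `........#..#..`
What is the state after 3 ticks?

.######.......
.######.#####.
.######.#####.

.######.#####.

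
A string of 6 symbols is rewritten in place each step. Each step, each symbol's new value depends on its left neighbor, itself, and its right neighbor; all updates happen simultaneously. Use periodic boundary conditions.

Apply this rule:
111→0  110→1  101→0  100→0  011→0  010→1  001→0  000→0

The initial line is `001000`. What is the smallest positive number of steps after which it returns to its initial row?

001000

1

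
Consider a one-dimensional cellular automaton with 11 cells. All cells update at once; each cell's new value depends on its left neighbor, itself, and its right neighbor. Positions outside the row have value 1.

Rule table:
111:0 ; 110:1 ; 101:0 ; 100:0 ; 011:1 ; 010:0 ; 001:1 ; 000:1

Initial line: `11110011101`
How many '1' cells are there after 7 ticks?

00010110101
01100110001
01101110111
01101010100
01100000001
01101111111
01101000000
count of 1: 3

3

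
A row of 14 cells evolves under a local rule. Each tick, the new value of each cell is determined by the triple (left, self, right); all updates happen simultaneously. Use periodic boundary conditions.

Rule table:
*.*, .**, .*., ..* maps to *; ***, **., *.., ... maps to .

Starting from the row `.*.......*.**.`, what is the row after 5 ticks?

....**....**..

tick 1: **......****..
tick 2: *......**....*
tick 3: ......**....**
tick 4: .....**....**.
tick 5: ....**....**..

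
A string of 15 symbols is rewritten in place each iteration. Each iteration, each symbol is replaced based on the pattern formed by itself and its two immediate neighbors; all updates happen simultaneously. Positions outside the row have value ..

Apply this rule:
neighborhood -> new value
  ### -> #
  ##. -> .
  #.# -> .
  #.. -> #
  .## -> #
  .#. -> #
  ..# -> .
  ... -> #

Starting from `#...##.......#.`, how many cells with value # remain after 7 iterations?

9

iteration 1: ###.#.######.##
iteration 2: ##..#.#####..#.
iteration 3: #.#.#.####.#.##
iteration 4: #.#.#.###..#.#.
iteration 5: #.#.#.##.#.#.##
iteration 6: #.#.#.#..#.#.#.
iteration 7: #.#.#.##.#.#.##
count of #: 9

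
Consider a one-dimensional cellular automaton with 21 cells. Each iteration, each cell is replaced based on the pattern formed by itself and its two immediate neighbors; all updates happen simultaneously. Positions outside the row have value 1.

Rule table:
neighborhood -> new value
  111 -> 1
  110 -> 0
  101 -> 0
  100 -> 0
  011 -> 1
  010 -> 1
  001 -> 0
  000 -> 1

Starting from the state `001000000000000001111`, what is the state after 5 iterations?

001011111111000101111

iteration 1: 001011111111111101111
iteration 2: 001011111111111001111
iteration 3: 001011111111110001111
iteration 4: 001011111111100101111
iteration 5: 001011111111000101111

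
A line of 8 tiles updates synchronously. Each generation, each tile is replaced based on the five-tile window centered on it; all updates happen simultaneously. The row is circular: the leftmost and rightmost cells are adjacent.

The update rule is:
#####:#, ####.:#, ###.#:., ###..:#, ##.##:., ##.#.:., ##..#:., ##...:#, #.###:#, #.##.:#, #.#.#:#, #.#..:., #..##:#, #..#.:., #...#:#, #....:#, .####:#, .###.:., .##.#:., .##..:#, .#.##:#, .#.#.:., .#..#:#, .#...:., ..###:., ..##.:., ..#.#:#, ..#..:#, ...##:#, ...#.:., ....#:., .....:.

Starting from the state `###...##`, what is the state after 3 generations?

generation 1: ######.#
generation 2: #####..#
generation 3: #####.#.

#####.#.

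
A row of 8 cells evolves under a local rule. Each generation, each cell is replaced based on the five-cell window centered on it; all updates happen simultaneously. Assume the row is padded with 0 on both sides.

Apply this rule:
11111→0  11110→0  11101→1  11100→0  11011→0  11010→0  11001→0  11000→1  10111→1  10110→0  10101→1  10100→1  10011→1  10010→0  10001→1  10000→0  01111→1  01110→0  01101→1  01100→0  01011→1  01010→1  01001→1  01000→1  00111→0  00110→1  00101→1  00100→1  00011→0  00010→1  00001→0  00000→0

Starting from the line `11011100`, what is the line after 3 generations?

11001000

11010010
11011011
11001000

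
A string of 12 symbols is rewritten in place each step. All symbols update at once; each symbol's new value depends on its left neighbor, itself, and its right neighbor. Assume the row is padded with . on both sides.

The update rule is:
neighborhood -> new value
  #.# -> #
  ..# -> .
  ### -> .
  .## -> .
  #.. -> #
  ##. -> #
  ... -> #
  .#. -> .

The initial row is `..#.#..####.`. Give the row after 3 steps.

..#..#..##..

#..#.#....##
.#..#.###..#
..#..#..##..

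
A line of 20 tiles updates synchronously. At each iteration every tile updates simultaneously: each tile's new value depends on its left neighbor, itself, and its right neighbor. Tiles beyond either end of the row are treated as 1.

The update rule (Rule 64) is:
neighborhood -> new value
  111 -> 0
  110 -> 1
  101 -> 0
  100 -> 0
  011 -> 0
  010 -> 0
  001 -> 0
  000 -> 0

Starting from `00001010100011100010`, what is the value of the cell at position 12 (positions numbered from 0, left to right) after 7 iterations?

0

00000000000000100000
00000000000000000000
00000000000000000000  (fixed point — unchanged through iteration 7)
position 12 holds 0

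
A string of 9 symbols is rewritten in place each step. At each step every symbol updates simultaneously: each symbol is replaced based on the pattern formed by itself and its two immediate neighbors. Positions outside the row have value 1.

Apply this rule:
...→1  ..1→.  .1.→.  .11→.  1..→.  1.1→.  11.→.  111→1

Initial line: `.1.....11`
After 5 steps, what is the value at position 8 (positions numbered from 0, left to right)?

...111..1
.1..1....
......11.
.1111....
..11..11.
position 8 holds .

.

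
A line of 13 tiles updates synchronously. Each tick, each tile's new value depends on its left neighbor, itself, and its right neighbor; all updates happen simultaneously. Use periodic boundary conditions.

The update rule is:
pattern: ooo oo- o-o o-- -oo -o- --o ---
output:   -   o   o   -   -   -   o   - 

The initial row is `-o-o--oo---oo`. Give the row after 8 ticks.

o-o--o-o--o-o
oo--o-o--o-o-
-o-o-o--o-o-o
o-o-o--o-o-o-
-o-o--o-o-o-o
o-o--o-o-o-o-
-o--o-o-o-o-o
o--o-o-o-o-o-

o--o-o-o-o-o-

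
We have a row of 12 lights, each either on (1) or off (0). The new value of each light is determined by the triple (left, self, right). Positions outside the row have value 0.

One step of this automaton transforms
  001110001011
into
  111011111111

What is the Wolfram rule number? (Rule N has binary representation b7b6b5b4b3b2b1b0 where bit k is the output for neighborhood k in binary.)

127

position 3: 111 → 0  (bit 7 = 0)
position 4: 110 → 1  (bit 6 = 1)
position 9: 101 → 1  (bit 5 = 1)
position 5: 100 → 1  (bit 4 = 1)
position 2: 011 → 1  (bit 3 = 1)
position 8: 010 → 1  (bit 2 = 1)
position 1: 001 → 1  (bit 1 = 1)
position 0: 000 → 1  (bit 0 = 1)
bits b7..b0 = 01111111 = 127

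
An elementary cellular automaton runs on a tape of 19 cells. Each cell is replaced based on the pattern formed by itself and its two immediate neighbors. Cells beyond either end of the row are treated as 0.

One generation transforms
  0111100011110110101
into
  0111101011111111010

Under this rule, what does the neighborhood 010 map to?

0

At position 16 the neighborhood is 010; the next row has 0 there.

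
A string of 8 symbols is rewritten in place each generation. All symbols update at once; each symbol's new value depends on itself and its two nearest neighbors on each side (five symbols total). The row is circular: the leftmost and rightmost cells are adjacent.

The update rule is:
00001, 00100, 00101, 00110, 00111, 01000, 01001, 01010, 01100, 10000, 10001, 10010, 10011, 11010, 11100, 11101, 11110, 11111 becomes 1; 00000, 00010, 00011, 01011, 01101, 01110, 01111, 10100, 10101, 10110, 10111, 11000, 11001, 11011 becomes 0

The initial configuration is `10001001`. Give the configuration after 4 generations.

10101111
11000011
11011010
00000100

00000100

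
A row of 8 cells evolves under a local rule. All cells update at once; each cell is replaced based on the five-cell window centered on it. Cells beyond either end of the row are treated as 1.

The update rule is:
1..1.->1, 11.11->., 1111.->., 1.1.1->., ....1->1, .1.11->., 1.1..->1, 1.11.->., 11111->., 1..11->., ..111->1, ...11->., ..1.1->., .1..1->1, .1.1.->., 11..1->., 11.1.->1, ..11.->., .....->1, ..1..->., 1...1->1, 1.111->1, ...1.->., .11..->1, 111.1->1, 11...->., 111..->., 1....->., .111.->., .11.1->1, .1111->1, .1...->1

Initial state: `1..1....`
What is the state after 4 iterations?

..1.1.1.
.1......
111.111.
..1.1.1.

..1.1.1.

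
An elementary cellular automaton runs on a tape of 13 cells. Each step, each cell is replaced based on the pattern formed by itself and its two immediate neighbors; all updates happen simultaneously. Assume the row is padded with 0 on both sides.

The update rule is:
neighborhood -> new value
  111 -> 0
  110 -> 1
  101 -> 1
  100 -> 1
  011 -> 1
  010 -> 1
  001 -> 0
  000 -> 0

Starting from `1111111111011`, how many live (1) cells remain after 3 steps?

1000000001111
1100000001001
1110000001101
count of 1: 6

6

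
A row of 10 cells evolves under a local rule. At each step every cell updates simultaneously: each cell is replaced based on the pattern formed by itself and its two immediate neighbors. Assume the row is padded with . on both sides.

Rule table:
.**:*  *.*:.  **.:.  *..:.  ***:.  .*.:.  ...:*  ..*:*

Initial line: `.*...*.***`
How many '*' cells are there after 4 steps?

3

*..**..*..
..**..*..*
***..*..*.
*...*..*..
count of *: 3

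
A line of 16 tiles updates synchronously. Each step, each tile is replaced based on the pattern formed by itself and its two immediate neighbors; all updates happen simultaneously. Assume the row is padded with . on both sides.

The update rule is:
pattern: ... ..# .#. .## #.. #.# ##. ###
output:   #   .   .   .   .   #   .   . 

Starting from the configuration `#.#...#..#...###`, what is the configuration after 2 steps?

step 1: .#..#......#....
step 2: ......####...###

......####...###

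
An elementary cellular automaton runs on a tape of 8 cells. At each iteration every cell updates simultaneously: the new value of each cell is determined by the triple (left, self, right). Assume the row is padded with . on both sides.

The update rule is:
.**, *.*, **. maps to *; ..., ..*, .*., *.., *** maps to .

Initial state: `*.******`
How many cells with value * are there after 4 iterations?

.**....*
.**.....
.**.....  (fixed point — unchanged through iteration 4)
count of *: 2

2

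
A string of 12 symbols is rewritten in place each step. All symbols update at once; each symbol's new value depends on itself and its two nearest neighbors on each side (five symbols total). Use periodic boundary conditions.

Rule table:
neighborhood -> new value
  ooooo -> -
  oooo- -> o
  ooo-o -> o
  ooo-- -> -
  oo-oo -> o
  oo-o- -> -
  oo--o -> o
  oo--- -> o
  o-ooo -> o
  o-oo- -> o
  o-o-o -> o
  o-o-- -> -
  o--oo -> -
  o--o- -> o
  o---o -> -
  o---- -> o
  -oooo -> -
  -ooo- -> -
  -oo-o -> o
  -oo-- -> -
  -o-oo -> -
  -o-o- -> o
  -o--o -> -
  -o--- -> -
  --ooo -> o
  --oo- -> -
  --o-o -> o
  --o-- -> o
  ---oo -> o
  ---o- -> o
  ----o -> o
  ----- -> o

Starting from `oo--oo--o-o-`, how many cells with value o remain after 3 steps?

step 1: o-o---ooooo-
step 2: oo---oo--oo-
step 3: o-o-o--o--oo
count of o: 6

6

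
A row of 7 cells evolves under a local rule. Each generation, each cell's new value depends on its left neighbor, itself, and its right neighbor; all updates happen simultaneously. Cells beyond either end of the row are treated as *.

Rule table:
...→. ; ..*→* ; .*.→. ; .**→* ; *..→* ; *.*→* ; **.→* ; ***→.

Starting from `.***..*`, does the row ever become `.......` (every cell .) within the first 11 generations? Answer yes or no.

generation 1: **.****
generation 2: .***...
generation 3: **.**.*
generation 4: .******
generation 5: **.....
generation 6: .**...*
generation 7: ****.**
generation 8: ...***.
generation 9: *.**.**
generation 10: ******.
generation 11: .....**
generation 11 is .....**, still not uniform .

no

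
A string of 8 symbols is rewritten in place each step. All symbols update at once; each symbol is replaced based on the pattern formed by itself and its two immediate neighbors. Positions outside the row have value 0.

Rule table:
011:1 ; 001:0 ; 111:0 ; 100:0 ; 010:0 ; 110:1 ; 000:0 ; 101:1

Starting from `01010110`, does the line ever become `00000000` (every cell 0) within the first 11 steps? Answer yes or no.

yes

step 1: 00101110
step 2: 00011010
step 3: 00011100
step 4: 00010100
step 5: 00001000
step 6: 00000000
all cells are 0 at step 6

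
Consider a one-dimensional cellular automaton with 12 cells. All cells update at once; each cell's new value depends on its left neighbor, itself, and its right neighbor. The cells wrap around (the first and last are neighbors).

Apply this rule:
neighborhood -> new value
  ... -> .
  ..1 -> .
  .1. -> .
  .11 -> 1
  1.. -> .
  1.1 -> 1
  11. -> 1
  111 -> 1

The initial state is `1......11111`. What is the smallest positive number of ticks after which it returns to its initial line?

1......11111

1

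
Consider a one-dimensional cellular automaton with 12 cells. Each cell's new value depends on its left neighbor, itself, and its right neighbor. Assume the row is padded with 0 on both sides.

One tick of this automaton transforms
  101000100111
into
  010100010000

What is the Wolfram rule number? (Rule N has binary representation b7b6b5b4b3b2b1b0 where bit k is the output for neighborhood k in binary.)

48

position 10: 111 → 0  (bit 7 = 0)
position 11: 110 → 0  (bit 6 = 0)
position 1: 101 → 1  (bit 5 = 1)
position 3: 100 → 1  (bit 4 = 1)
position 9: 011 → 0  (bit 3 = 0)
position 0: 010 → 0  (bit 2 = 0)
position 5: 001 → 0  (bit 1 = 0)
position 4: 000 → 0  (bit 0 = 0)
bits b7..b0 = 00110000 = 48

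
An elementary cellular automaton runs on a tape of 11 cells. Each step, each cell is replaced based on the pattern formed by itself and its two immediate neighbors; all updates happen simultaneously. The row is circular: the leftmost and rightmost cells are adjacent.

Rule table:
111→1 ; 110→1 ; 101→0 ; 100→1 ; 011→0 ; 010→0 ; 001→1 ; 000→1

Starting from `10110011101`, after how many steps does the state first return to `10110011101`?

22

step 1: 10011101100
step 2: 01101100111
step 3: 00100111011
step 4: 11011011001
step 5: 11001001110
step 6: 01110110110
step 7: 10110010011
step 8: 10011101101
step 9: 11101100100
step 10: 01100111011
step 11: 00111011001
step 12: 11011001110
step 13: 01001110110
step 14: 10110110011
step 15: 10010011101
step 16: 11101101100
step 17: 01100100111
step 18: 00111011011
step 19: 11011001001
step 20: 11001110110
step 21: 01110110010
step 22: 10110011101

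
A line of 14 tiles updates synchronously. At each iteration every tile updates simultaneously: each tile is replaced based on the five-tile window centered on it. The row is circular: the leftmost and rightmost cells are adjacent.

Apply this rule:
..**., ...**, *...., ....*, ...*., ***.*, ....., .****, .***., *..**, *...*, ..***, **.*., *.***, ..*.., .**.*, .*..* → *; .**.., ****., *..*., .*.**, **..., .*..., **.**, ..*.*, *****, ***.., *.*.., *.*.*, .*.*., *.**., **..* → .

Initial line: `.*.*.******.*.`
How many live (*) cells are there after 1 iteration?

.....**...**.*
count of *: 5

5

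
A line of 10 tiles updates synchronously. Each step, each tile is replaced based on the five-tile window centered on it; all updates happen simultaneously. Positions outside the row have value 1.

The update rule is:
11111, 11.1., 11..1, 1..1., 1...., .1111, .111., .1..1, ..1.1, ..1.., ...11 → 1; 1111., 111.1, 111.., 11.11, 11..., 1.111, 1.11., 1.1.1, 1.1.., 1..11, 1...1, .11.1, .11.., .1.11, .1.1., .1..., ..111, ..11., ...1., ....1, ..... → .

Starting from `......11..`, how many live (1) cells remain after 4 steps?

4

step 1: .1...1..1.
step 2: 1....1111.
step 3: ..1.1.1...
step 4: 111......1
count of 1: 4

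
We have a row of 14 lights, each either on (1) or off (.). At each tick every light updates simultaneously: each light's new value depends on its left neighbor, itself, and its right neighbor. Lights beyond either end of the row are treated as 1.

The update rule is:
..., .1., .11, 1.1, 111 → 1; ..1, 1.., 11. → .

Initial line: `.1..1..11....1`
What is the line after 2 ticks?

1...1..1..1.11

11..1..1..11.1
1...1..1..1.11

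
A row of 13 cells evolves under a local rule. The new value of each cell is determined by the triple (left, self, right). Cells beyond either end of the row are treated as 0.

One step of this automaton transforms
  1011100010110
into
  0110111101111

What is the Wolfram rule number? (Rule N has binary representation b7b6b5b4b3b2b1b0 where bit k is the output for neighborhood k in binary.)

123

position 3: 111 → 0  (bit 7 = 0)
position 4: 110 → 1  (bit 6 = 1)
position 1: 101 → 1  (bit 5 = 1)
position 5: 100 → 1  (bit 4 = 1)
position 2: 011 → 1  (bit 3 = 1)
position 0: 010 → 0  (bit 2 = 0)
position 7: 001 → 1  (bit 1 = 1)
position 6: 000 → 1  (bit 0 = 1)
bits b7..b0 = 01111011 = 123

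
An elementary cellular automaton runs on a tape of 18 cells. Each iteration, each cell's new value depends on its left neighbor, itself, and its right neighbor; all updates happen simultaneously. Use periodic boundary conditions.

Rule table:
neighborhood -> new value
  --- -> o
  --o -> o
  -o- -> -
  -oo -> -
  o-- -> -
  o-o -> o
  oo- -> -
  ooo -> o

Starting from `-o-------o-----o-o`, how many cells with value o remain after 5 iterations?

iteration 1: o--oooooo--oooo-o-
iteration 2: --o-oooo--o-oo-o-o
iteration 3: -o-o-oo--o-o--o-o-
iteration 4: o-o-o---o-o--o-o--
iteration 5: -o-o--oo-o--o-o--o
count of o: 8

8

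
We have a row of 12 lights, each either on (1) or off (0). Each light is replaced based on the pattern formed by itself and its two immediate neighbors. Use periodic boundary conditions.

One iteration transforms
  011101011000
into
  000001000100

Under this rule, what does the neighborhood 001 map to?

At position 0 the neighborhood is 001; the next row has 0 there.

0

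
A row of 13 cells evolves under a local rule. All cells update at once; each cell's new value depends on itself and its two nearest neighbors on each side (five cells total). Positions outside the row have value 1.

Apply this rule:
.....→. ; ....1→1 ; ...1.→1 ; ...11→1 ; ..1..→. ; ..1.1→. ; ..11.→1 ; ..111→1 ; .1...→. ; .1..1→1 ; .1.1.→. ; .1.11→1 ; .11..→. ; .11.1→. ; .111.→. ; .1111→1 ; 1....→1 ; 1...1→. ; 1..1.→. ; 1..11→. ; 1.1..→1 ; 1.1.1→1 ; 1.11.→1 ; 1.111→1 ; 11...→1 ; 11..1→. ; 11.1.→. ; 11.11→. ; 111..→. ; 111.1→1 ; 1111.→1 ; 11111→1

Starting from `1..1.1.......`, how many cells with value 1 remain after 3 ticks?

7

.....1.1...11
11.11..1..111
11.1....1.111
count of 1: 7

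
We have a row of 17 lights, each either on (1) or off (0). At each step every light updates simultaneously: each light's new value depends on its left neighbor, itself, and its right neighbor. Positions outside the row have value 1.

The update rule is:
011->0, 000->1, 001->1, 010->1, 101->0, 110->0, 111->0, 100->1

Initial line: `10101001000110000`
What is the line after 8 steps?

00101111111001111
11100000000110000
00011111111001111
11100000000110000  (repeats step 2; period 2)
step 8: 11100000000110000

11100000000110000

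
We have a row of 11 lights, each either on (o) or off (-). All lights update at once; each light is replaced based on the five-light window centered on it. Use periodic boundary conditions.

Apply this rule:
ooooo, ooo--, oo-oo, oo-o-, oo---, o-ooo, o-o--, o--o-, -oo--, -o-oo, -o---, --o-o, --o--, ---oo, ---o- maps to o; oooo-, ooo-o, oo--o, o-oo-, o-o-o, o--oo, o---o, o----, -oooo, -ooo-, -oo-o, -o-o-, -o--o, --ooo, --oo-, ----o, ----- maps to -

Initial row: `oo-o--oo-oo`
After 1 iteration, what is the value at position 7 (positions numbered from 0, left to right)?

--oo----oo-
position 7 holds -

-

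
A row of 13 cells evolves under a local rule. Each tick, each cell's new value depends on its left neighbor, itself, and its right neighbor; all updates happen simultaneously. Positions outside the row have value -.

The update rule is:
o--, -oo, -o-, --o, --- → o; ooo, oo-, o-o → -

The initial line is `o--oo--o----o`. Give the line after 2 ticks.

o----o-------

oooo-oooooooo
o----o-------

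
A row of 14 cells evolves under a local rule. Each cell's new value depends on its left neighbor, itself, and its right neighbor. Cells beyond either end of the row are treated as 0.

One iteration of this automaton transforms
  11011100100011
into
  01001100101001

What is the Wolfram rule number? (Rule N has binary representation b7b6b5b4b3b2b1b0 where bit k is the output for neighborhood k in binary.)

197

position 4: 111 → 1  (bit 7 = 1)
position 1: 110 → 1  (bit 6 = 1)
position 2: 101 → 0  (bit 5 = 0)
position 6: 100 → 0  (bit 4 = 0)
position 0: 011 → 0  (bit 3 = 0)
position 8: 010 → 1  (bit 2 = 1)
position 7: 001 → 0  (bit 1 = 0)
position 10: 000 → 1  (bit 0 = 1)
bits b7..b0 = 11000101 = 197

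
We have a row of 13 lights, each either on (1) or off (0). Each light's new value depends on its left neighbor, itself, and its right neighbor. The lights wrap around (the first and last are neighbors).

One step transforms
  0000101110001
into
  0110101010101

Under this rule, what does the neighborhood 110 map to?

1

At position 8 the neighborhood is 110; the next row has 1 there.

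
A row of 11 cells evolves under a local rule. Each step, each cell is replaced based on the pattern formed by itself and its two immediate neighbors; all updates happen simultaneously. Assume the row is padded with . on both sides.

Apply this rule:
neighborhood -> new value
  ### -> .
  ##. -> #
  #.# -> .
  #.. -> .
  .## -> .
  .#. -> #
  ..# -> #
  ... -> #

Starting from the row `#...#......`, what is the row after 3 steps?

step 1: #.###.#####
step 2: #...#.....#
step 3: #.###.#####

#.###.#####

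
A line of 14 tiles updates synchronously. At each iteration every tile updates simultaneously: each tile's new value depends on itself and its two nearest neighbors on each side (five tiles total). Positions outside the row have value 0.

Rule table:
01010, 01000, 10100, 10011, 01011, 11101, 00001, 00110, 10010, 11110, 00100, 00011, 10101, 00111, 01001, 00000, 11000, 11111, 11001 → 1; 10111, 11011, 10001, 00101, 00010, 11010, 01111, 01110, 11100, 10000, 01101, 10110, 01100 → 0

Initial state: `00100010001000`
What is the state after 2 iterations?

10110011001101
01001110111001

01001110111001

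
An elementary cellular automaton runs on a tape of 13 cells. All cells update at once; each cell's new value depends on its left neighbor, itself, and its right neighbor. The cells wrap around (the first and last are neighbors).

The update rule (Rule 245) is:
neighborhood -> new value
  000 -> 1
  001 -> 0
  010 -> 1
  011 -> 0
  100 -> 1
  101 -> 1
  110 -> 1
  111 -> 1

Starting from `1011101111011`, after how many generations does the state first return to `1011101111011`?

13

1101110111101
1110111011110
0111011101111
1011101110111
1101110111011
1110111011101
1111011101110
0111101110111
1011110111011
1101111011101
1110111101110
0111011110111
1011101111011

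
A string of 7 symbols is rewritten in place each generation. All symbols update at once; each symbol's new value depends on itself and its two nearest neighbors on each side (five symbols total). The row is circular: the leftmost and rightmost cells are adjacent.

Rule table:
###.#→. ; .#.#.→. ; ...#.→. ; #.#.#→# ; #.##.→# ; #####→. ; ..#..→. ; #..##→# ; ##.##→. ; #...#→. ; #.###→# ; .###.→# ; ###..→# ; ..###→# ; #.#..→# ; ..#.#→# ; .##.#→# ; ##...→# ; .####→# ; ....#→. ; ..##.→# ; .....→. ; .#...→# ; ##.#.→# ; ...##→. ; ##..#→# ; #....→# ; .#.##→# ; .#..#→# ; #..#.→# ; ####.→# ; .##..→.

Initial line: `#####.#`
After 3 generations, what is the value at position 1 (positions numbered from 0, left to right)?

#

#..#..#
.##.###
.##.##.
position 1 holds #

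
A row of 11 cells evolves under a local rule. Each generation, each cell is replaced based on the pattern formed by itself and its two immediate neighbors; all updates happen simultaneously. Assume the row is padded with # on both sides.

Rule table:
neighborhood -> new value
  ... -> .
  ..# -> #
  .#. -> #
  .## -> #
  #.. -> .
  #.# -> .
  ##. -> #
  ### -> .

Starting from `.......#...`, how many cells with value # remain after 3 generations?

generation 1: ......##..#
generation 2: .....###.##
generation 3: ....##.#.#.
count of #: 4

4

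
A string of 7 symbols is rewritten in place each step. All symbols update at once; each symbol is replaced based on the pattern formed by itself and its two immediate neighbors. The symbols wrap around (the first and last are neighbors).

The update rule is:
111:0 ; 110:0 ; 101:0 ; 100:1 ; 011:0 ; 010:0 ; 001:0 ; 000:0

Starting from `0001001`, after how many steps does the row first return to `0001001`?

7

step 1: 1000100
step 2: 0100010
step 3: 0010001
step 4: 1001000
step 5: 0100100
step 6: 0010010
step 7: 0001001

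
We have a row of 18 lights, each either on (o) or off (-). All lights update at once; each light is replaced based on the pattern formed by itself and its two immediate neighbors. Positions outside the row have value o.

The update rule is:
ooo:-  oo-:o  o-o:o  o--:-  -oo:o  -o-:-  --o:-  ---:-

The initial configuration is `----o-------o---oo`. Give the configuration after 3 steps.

----------------o-
-----------------o
-----------------o

-----------------o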